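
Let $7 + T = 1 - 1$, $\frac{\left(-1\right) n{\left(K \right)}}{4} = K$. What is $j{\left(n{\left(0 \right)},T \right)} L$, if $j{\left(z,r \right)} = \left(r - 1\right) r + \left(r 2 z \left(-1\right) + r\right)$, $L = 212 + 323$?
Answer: $26215$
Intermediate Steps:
$n{\left(K \right)} = - 4 K$
$T = -7$ ($T = -7 + \left(1 - 1\right) = -7 + 0 = -7$)
$L = 535$
$j{\left(z,r \right)} = r + r \left(-1 + r\right) - 2 r z$ ($j{\left(z,r \right)} = \left(-1 + r\right) r + \left(2 r z \left(-1\right) + r\right) = r \left(-1 + r\right) + \left(2 r z \left(-1\right) + r\right) = r \left(-1 + r\right) - \left(- r + 2 r z\right) = r + r \left(-1 + r\right) - 2 r z$)
$j{\left(n{\left(0 \right)},T \right)} L = - 7 \left(-7 - 2 \left(\left(-4\right) 0\right)\right) 535 = - 7 \left(-7 - 0\right) 535 = - 7 \left(-7 + 0\right) 535 = \left(-7\right) \left(-7\right) 535 = 49 \cdot 535 = 26215$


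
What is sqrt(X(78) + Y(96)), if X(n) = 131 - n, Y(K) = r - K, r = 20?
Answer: I*sqrt(23) ≈ 4.7958*I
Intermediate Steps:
Y(K) = 20 - K
sqrt(X(78) + Y(96)) = sqrt((131 - 1*78) + (20 - 1*96)) = sqrt((131 - 78) + (20 - 96)) = sqrt(53 - 76) = sqrt(-23) = I*sqrt(23)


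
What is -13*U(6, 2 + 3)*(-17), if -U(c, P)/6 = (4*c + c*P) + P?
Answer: -78234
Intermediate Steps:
U(c, P) = -24*c - 6*P - 6*P*c (U(c, P) = -6*((4*c + c*P) + P) = -6*((4*c + P*c) + P) = -6*(P + 4*c + P*c) = -24*c - 6*P - 6*P*c)
-13*U(6, 2 + 3)*(-17) = -13*(-24*6 - 6*(2 + 3) - 6*(2 + 3)*6)*(-17) = -13*(-144 - 6*5 - 6*5*6)*(-17) = -13*(-144 - 30 - 180)*(-17) = -13*(-354)*(-17) = 4602*(-17) = -78234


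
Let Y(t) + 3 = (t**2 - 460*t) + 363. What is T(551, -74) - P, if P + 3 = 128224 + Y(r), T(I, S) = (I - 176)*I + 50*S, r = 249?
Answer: 126883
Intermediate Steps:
Y(t) = 360 + t**2 - 460*t (Y(t) = -3 + ((t**2 - 460*t) + 363) = -3 + (363 + t**2 - 460*t) = 360 + t**2 - 460*t)
T(I, S) = 50*S + I*(-176 + I) (T(I, S) = (-176 + I)*I + 50*S = I*(-176 + I) + 50*S = 50*S + I*(-176 + I))
P = 76042 (P = -3 + (128224 + (360 + 249**2 - 460*249)) = -3 + (128224 + (360 + 62001 - 114540)) = -3 + (128224 - 52179) = -3 + 76045 = 76042)
T(551, -74) - P = (551**2 - 176*551 + 50*(-74)) - 1*76042 = (303601 - 96976 - 3700) - 76042 = 202925 - 76042 = 126883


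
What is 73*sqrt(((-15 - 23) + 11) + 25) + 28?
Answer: 28 + 73*I*sqrt(2) ≈ 28.0 + 103.24*I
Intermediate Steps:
73*sqrt(((-15 - 23) + 11) + 25) + 28 = 73*sqrt((-38 + 11) + 25) + 28 = 73*sqrt(-27 + 25) + 28 = 73*sqrt(-2) + 28 = 73*(I*sqrt(2)) + 28 = 73*I*sqrt(2) + 28 = 28 + 73*I*sqrt(2)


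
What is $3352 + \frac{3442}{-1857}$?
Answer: $\frac{6221222}{1857} \approx 3350.1$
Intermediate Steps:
$3352 + \frac{3442}{-1857} = 3352 + 3442 \left(- \frac{1}{1857}\right) = 3352 - \frac{3442}{1857} = \frac{6221222}{1857}$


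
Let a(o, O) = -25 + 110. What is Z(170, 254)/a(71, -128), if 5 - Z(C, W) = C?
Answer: -33/17 ≈ -1.9412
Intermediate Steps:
a(o, O) = 85
Z(C, W) = 5 - C
Z(170, 254)/a(71, -128) = (5 - 1*170)/85 = (5 - 170)*(1/85) = -165*1/85 = -33/17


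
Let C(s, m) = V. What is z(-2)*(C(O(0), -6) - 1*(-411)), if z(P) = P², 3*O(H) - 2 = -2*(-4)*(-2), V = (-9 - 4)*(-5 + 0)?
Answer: 1904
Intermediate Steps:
V = 65 (V = -13*(-5) = 65)
O(H) = -14/3 (O(H) = ⅔ + (-2*(-4)*(-2))/3 = ⅔ + (8*(-2))/3 = ⅔ + (⅓)*(-16) = ⅔ - 16/3 = -14/3)
C(s, m) = 65
z(-2)*(C(O(0), -6) - 1*(-411)) = (-2)²*(65 - 1*(-411)) = 4*(65 + 411) = 4*476 = 1904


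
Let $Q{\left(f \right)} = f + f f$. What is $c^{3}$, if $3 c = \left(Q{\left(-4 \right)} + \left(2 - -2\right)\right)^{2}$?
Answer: $\frac{16777216}{27} \approx 6.2138 \cdot 10^{5}$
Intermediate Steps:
$Q{\left(f \right)} = f + f^{2}$
$c = \frac{256}{3}$ ($c = \frac{\left(- 4 \left(1 - 4\right) + \left(2 - -2\right)\right)^{2}}{3} = \frac{\left(\left(-4\right) \left(-3\right) + \left(2 + 2\right)\right)^{2}}{3} = \frac{\left(12 + 4\right)^{2}}{3} = \frac{16^{2}}{3} = \frac{1}{3} \cdot 256 = \frac{256}{3} \approx 85.333$)
$c^{3} = \left(\frac{256}{3}\right)^{3} = \frac{16777216}{27}$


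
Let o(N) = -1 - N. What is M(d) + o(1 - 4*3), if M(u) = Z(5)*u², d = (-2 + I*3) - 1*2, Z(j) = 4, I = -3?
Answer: 686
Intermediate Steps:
d = -13 (d = (-2 - 3*3) - 1*2 = (-2 - 9) - 2 = -11 - 2 = -13)
M(u) = 4*u²
M(d) + o(1 - 4*3) = 4*(-13)² + (-1 - (1 - 4*3)) = 4*169 + (-1 - (1 - 12)) = 676 + (-1 - 1*(-11)) = 676 + (-1 + 11) = 676 + 10 = 686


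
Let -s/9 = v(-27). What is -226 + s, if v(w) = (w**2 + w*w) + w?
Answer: -13105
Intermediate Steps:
v(w) = w + 2*w**2 (v(w) = (w**2 + w**2) + w = 2*w**2 + w = w + 2*w**2)
s = -12879 (s = -(-243)*(1 + 2*(-27)) = -(-243)*(1 - 54) = -(-243)*(-53) = -9*1431 = -12879)
-226 + s = -226 - 12879 = -13105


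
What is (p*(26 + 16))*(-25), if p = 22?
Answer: -23100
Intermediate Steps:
(p*(26 + 16))*(-25) = (22*(26 + 16))*(-25) = (22*42)*(-25) = 924*(-25) = -23100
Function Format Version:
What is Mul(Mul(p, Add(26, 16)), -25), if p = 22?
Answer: -23100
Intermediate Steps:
Mul(Mul(p, Add(26, 16)), -25) = Mul(Mul(22, Add(26, 16)), -25) = Mul(Mul(22, 42), -25) = Mul(924, -25) = -23100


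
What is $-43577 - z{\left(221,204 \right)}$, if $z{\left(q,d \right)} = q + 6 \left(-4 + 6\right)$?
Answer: $-43810$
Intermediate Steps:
$z{\left(q,d \right)} = 12 + q$ ($z{\left(q,d \right)} = q + 6 \cdot 2 = q + 12 = 12 + q$)
$-43577 - z{\left(221,204 \right)} = -43577 - \left(12 + 221\right) = -43577 - 233 = -43810$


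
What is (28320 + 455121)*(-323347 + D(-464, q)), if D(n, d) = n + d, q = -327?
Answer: -156701598858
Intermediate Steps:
D(n, d) = d + n
(28320 + 455121)*(-323347 + D(-464, q)) = (28320 + 455121)*(-323347 + (-327 - 464)) = 483441*(-323347 - 791) = 483441*(-324138) = -156701598858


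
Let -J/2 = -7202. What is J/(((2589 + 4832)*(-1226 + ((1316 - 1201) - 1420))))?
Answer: -14404/18782551 ≈ -0.00076688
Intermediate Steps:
J = 14404 (J = -2*(-7202) = 14404)
J/(((2589 + 4832)*(-1226 + ((1316 - 1201) - 1420)))) = 14404/(((2589 + 4832)*(-1226 + ((1316 - 1201) - 1420)))) = 14404/((7421*(-1226 + (115 - 1420)))) = 14404/((7421*(-1226 - 1305))) = 14404/((7421*(-2531))) = 14404/(-18782551) = 14404*(-1/18782551) = -14404/18782551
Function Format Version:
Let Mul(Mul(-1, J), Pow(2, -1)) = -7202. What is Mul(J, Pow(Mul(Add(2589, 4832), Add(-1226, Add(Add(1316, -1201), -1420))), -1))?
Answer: Rational(-14404, 18782551) ≈ -0.00076688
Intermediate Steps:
J = 14404 (J = Mul(-2, -7202) = 14404)
Mul(J, Pow(Mul(Add(2589, 4832), Add(-1226, Add(Add(1316, -1201), -1420))), -1)) = Mul(14404, Pow(Mul(Add(2589, 4832), Add(-1226, Add(Add(1316, -1201), -1420))), -1)) = Mul(14404, Pow(Mul(7421, Add(-1226, Add(115, -1420))), -1)) = Mul(14404, Pow(Mul(7421, Add(-1226, -1305)), -1)) = Mul(14404, Pow(Mul(7421, -2531), -1)) = Mul(14404, Pow(-18782551, -1)) = Mul(14404, Rational(-1, 18782551)) = Rational(-14404, 18782551)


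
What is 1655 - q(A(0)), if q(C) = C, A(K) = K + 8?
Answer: 1647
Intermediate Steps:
A(K) = 8 + K
1655 - q(A(0)) = 1655 - (8 + 0) = 1655 - 1*8 = 1655 - 8 = 1647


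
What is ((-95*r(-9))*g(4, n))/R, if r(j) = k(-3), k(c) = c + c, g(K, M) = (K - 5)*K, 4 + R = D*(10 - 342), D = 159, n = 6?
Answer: 285/6599 ≈ 0.043188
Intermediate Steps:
R = -52792 (R = -4 + 159*(10 - 342) = -4 + 159*(-332) = -4 - 52788 = -52792)
g(K, M) = K*(-5 + K) (g(K, M) = (-5 + K)*K = K*(-5 + K))
k(c) = 2*c
r(j) = -6 (r(j) = 2*(-3) = -6)
((-95*r(-9))*g(4, n))/R = ((-95*(-6))*(4*(-5 + 4)))/(-52792) = (570*(4*(-1)))*(-1/52792) = (570*(-4))*(-1/52792) = -2280*(-1/52792) = 285/6599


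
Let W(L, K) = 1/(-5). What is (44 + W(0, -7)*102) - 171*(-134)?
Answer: 114688/5 ≈ 22938.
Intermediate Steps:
W(L, K) = -⅕
(44 + W(0, -7)*102) - 171*(-134) = (44 - ⅕*102) - 171*(-134) = (44 - 102/5) + 22914 = 118/5 + 22914 = 114688/5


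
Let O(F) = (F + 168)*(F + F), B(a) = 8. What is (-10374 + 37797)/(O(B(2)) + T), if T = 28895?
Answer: 27423/31711 ≈ 0.86478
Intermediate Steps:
O(F) = 2*F*(168 + F) (O(F) = (168 + F)*(2*F) = 2*F*(168 + F))
(-10374 + 37797)/(O(B(2)) + T) = (-10374 + 37797)/(2*8*(168 + 8) + 28895) = 27423/(2*8*176 + 28895) = 27423/(2816 + 28895) = 27423/31711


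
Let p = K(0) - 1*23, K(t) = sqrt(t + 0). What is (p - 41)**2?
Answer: 4096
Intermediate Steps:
K(t) = sqrt(t)
p = -23 (p = sqrt(0) - 1*23 = 0 - 23 = -23)
(p - 41)**2 = (-23 - 41)**2 = (-64)**2 = 4096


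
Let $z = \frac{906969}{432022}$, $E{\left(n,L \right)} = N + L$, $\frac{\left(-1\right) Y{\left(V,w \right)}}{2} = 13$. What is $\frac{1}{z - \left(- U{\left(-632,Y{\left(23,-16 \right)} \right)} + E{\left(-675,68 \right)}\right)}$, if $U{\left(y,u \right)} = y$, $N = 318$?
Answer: $- \frac{432022}{438891427} \approx -0.00098435$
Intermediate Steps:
$Y{\left(V,w \right)} = -26$ ($Y{\left(V,w \right)} = \left(-2\right) 13 = -26$)
$E{\left(n,L \right)} = 318 + L$
$z = \frac{906969}{432022}$ ($z = 906969 \cdot \frac{1}{432022} = \frac{906969}{432022} \approx 2.0994$)
$\frac{1}{z - \left(- U{\left(-632,Y{\left(23,-16 \right)} \right)} + E{\left(-675,68 \right)}\right)} = \frac{1}{\frac{906969}{432022} - 1018} = \frac{1}{- \frac{438891427}{432022}} = - \frac{432022}{438891427}$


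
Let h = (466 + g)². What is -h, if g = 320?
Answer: -617796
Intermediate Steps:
h = 617796 (h = (466 + 320)² = 786² = 617796)
-h = -1*617796 = -617796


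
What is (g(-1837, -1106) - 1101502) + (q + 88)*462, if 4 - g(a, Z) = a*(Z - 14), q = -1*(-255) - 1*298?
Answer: -3138148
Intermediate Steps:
q = -43 (q = 255 - 298 = -43)
g(a, Z) = 4 - a*(-14 + Z) (g(a, Z) = 4 - a*(Z - 14) = 4 - a*(-14 + Z))
(g(-1837, -1106) - 1101502) + (q + 88)*462 = ((4 + 14*(-1837) - 1*(-1106)*(-1837)) - 1101502) + (-43 + 88)*462 = ((4 - 25718 - 2031722) - 1101502) + 45*462 = (-2057436 - 1101502) + 20790 = -3158938 + 20790 = -3138148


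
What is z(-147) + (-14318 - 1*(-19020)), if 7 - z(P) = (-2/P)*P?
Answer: 4711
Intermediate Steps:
z(P) = 9 (z(P) = 7 - (-2/P)*P = 7 - 1*(-2) = 7 + 2 = 9)
z(-147) + (-14318 - 1*(-19020)) = 9 + (-14318 - 1*(-19020)) = 9 + (-14318 + 19020) = 9 + 4702 = 4711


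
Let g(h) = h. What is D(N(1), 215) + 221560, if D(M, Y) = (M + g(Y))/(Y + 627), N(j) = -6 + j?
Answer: 93276865/421 ≈ 2.2156e+5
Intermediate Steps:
D(M, Y) = (M + Y)/(627 + Y) (D(M, Y) = (M + Y)/(Y + 627) = (M + Y)/(627 + Y))
D(N(1), 215) + 221560 = ((-6 + 1) + 215)/(627 + 215) + 221560 = (-5 + 215)/842 + 221560 = (1/842)*210 + 221560 = 105/421 + 221560 = 93276865/421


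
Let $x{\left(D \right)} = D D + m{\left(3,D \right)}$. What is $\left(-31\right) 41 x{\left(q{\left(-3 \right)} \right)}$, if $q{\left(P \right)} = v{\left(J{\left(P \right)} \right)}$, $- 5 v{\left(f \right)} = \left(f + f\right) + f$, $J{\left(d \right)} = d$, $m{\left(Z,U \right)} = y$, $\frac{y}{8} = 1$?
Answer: $- \frac{357151}{25} \approx -14286.0$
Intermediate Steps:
$y = 8$ ($y = 8 \cdot 1 = 8$)
$m{\left(Z,U \right)} = 8$
$v{\left(f \right)} = - \frac{3 f}{5}$ ($v{\left(f \right)} = - \frac{\left(f + f\right) + f}{5} = - \frac{2 f + f}{5} = - \frac{3 f}{5}$)
$q{\left(P \right)} = - \frac{3 P}{5}$
$x{\left(D \right)} = 8 + D^{2}$ ($x{\left(D \right)} = D D + 8 = D^{2} + 8 = 8 + D^{2}$)
$\left(-31\right) 41 x{\left(q{\left(-3 \right)} \right)} = \left(-31\right) 41 \left(8 + \left(\left(- \frac{3}{5}\right) \left(-3\right)\right)^{2}\right) = - 1271 \left(8 + \left(\frac{9}{5}\right)^{2}\right) = - 1271 \left(8 + \frac{81}{25}\right) = \left(-1271\right) \frac{281}{25} = - \frac{357151}{25}$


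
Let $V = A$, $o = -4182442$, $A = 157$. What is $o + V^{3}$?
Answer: $-312549$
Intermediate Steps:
$V = 157$
$o + V^{3} = -4182442 + 157^{3} = -4182442 + 3869893 = -312549$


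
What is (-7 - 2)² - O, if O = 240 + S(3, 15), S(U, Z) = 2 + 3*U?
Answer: -170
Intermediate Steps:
O = 251 (O = 240 + (2 + 3*3) = 240 + (2 + 9) = 240 + 11 = 251)
(-7 - 2)² - O = (-7 - 2)² - 1*251 = (-9)² - 251 = 81 - 251 = -170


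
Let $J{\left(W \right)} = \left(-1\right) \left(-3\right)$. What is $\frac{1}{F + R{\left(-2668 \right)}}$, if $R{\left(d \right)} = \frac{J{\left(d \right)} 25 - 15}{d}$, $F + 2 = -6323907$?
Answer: $- \frac{667}{4218047318} \approx -1.5813 \cdot 10^{-7}$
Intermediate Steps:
$F = -6323909$ ($F = -2 - 6323907 = -6323909$)
$J{\left(W \right)} = 3$
$R{\left(d \right)} = \frac{60}{d}$ ($R{\left(d \right)} = \frac{3 \cdot 25 - 15}{d} = \frac{75 - 15}{d} = \frac{60}{d}$)
$\frac{1}{F + R{\left(-2668 \right)}} = \frac{1}{-6323909 + \frac{60}{-2668}} = \frac{1}{-6323909 + 60 \left(- \frac{1}{2668}\right)} = \frac{1}{-6323909 - \frac{15}{667}} = \frac{1}{- \frac{4218047318}{667}} = - \frac{667}{4218047318}$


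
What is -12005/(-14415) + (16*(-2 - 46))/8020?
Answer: 4260469/5780415 ≈ 0.73705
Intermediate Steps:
-12005/(-14415) + (16*(-2 - 46))/8020 = -12005*(-1/14415) + (16*(-48))*(1/8020) = 2401/2883 - 768*1/8020 = 2401/2883 - 192/2005 = 4260469/5780415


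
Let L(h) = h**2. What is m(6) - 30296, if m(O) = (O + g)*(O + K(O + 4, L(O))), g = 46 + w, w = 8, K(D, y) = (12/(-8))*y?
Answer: -33176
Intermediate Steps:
K(D, y) = -3*y/2 (K(D, y) = (12*(-1/8))*y = -3*y/2)
g = 54 (g = 46 + 8 = 54)
m(O) = (54 + O)*(O - 3*O**2/2) (m(O) = (O + 54)*(O - 3*O**2/2) = (54 + O)*(O - 3*O**2/2))
m(6) - 30296 = (1/2)*6*(108 - 160*6 - 3*6**2) - 30296 = (1/2)*6*(108 - 960 - 3*36) - 30296 = (1/2)*6*(108 - 960 - 108) - 30296 = (1/2)*6*(-960) - 30296 = -2880 - 30296 = -33176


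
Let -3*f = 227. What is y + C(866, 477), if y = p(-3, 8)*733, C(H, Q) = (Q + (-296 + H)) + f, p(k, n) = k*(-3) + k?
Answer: 16108/3 ≈ 5369.3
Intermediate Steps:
f = -227/3 (f = -⅓*227 = -227/3 ≈ -75.667)
p(k, n) = -2*k (p(k, n) = -3*k + k = -2*k)
C(H, Q) = -1115/3 + H + Q (C(H, Q) = (Q + (-296 + H)) - 227/3 = (-296 + H + Q) - 227/3 = -1115/3 + H + Q)
y = 4398 (y = -2*(-3)*733 = 6*733 = 4398)
y + C(866, 477) = 4398 + (-1115/3 + 866 + 477) = 4398 + 2914/3 = 16108/3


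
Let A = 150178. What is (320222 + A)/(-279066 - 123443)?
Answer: -470400/402509 ≈ -1.1687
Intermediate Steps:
(320222 + A)/(-279066 - 123443) = (320222 + 150178)/(-279066 - 123443) = 470400/(-402509) = 470400*(-1/402509) = -470400/402509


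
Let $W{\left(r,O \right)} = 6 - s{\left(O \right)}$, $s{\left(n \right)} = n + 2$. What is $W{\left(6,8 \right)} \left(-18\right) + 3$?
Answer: $75$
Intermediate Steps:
$s{\left(n \right)} = 2 + n$
$W{\left(r,O \right)} = 4 - O$ ($W{\left(r,O \right)} = 6 - \left(2 + O\right) = 4 - O$)
$W{\left(6,8 \right)} \left(-18\right) + 3 = \left(4 - 8\right) \left(-18\right) + 3 = \left(-4\right) \left(-18\right) + 3 = 72 + 3 = 75$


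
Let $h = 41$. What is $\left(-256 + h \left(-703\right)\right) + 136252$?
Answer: $107173$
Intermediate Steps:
$\left(-256 + h \left(-703\right)\right) + 136252 = \left(-256 + 41 \left(-703\right)\right) + 136252 = \left(-256 - 28823\right) + 136252 = -29079 + 136252 = 107173$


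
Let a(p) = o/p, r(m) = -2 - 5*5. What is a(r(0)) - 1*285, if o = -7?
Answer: -7688/27 ≈ -284.74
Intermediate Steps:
r(m) = -27 (r(m) = -2 - 25 = -27)
a(p) = -7/p
a(r(0)) - 1*285 = -7/(-27) - 1*285 = -7*(-1/27) - 285 = 7/27 - 285 = -7688/27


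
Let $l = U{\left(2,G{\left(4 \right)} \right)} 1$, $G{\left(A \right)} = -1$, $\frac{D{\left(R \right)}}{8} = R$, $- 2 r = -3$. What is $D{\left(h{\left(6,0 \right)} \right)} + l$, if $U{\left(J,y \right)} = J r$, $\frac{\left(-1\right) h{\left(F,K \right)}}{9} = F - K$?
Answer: $-429$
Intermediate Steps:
$r = \frac{3}{2}$ ($r = \left(- \frac{1}{2}\right) \left(-3\right) = \frac{3}{2} \approx 1.5$)
$h{\left(F,K \right)} = - 9 F + 9 K$ ($h{\left(F,K \right)} = - 9 \left(F - K\right) = - 9 F + 9 K$)
$D{\left(R \right)} = 8 R$
$U{\left(J,y \right)} = \frac{3 J}{2}$ ($U{\left(J,y \right)} = J \frac{3}{2} = \frac{3 J}{2}$)
$l = 3$ ($l = \frac{3}{2} \cdot 2 \cdot 1 = 3 \cdot 1 = 3$)
$D{\left(h{\left(6,0 \right)} \right)} + l = 8 \left(\left(-9\right) 6 + 9 \cdot 0\right) + 3 = 8 \left(-54 + 0\right) + 3 = 8 \left(-54\right) + 3 = -432 + 3 = -429$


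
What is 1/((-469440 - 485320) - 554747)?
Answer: -1/1509507 ≈ -6.6247e-7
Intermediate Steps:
1/((-469440 - 485320) - 554747) = 1/(-954760 - 554747) = 1/(-1509507) = -1/1509507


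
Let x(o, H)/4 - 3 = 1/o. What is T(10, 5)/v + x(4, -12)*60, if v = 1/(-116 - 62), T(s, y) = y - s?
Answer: 1670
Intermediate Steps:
x(o, H) = 12 + 4/o
v = -1/178 (v = 1/(-178) = -1/178 ≈ -0.0056180)
T(10, 5)/v + x(4, -12)*60 = (5 - 1*10)/(-1/178) + (12 + 4/4)*60 = (5 - 10)*(-178) + (12 + 4*(¼))*60 = -5*(-178) + (12 + 1)*60 = 890 + 13*60 = 890 + 780 = 1670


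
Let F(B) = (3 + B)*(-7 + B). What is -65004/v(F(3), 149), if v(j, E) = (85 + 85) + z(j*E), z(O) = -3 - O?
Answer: -65004/3743 ≈ -17.367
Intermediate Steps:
F(B) = (-7 + B)*(3 + B)
v(j, E) = 167 - E*j (v(j, E) = (85 + 85) + (-3 - j*E) = 170 + (-3 - E*j) = 167 - E*j)
-65004/v(F(3), 149) = -65004/(167 - 1*149*(-21 + 3**2 - 4*3)) = -65004/(167 - 1*149*(-21 + 9 - 12)) = -65004/(167 - 1*149*(-24)) = -65004/(167 + 3576) = -65004/3743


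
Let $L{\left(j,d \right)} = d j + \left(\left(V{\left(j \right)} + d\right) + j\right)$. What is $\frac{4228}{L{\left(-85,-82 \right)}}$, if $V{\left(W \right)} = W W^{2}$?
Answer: $- \frac{14}{2011} \approx -0.0069617$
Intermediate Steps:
$V{\left(W \right)} = W^{3}$
$L{\left(j,d \right)} = d + j + j^{3} + d j$ ($L{\left(j,d \right)} = d j + \left(\left(j^{3} + d\right) + j\right) = d j + \left(\left(d + j^{3}\right) + j\right) = d j + \left(d + j + j^{3}\right) = d + j + j^{3} + d j$)
$\frac{4228}{L{\left(-85,-82 \right)}} = \frac{4228}{-82 - 85 + \left(-85\right)^{3} - -6970} = \frac{4228}{-82 - 85 - 614125 + 6970} = \frac{4228}{-607322} = 4228 \left(- \frac{1}{607322}\right) = - \frac{14}{2011}$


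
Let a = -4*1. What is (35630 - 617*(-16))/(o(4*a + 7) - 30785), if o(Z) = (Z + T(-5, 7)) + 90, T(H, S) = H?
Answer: -45502/30709 ≈ -1.4817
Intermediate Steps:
a = -4
o(Z) = 85 + Z (o(Z) = (Z - 5) + 90 = (-5 + Z) + 90 = 85 + Z)
(35630 - 617*(-16))/(o(4*a + 7) - 30785) = (35630 - 617*(-16))/((85 + (4*(-4) + 7)) - 30785) = (35630 + 9872)/((85 + (-16 + 7)) - 30785) = 45502/((85 - 9) - 30785) = 45502/(76 - 30785) = 45502/(-30709) = 45502*(-1/30709) = -45502/30709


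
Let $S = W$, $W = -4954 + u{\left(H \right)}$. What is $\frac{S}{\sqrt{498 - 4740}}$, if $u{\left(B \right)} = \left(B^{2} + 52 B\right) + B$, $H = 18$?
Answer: $\frac{1838 i \sqrt{4242}}{2121} \approx 56.44 i$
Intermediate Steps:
$u{\left(B \right)} = B^{2} + 53 B$
$W = -3676$ ($W = -4954 + 18 \left(53 + 18\right) = -4954 + 18 \cdot 71 = -4954 + 1278 = -3676$)
$S = -3676$
$\frac{S}{\sqrt{498 - 4740}} = - \frac{3676}{\sqrt{498 - 4740}} = - \frac{3676}{\sqrt{-4242}} = - \frac{3676}{i \sqrt{4242}} = - 3676 \left(- \frac{i \sqrt{4242}}{4242}\right) = \frac{1838 i \sqrt{4242}}{2121}$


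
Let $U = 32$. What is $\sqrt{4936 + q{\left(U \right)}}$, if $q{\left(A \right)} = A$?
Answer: $6 \sqrt{138} \approx 70.484$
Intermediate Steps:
$\sqrt{4936 + q{\left(U \right)}} = \sqrt{4936 + 32} = \sqrt{4968} = 6 \sqrt{138}$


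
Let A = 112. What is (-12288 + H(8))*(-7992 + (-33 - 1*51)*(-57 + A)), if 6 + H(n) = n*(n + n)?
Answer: 153437592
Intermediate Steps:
H(n) = -6 + 2*n**2 (H(n) = -6 + n*(n + n) = -6 + n*(2*n) = -6 + 2*n**2)
(-12288 + H(8))*(-7992 + (-33 - 1*51)*(-57 + A)) = (-12288 + (-6 + 2*8**2))*(-7992 + (-33 - 1*51)*(-57 + 112)) = (-12288 + (-6 + 2*64))*(-7992 + (-33 - 51)*55) = (-12288 + (-6 + 128))*(-7992 - 84*55) = (-12288 + 122)*(-7992 - 4620) = -12166*(-12612) = 153437592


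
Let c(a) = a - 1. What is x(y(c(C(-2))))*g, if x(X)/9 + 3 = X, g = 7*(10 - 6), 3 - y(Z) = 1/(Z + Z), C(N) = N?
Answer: 42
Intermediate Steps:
c(a) = -1 + a
y(Z) = 3 - 1/(2*Z) (y(Z) = 3 - 1/(Z + Z) = 3 - 1/(2*Z))
g = 28 (g = 7*4 = 28)
x(X) = -27 + 9*X
x(y(c(C(-2))))*g = (-27 + 9*(3 - 1/(2*(-1 - 2))))*28 = (-27 + 9*(3 - ½/(-3)))*28 = (-27 + 9*(3 - ½*(-⅓)))*28 = (-27 + 9*(3 + ⅙))*28 = (-27 + 9*(19/6))*28 = (-27 + 57/2)*28 = (3/2)*28 = 42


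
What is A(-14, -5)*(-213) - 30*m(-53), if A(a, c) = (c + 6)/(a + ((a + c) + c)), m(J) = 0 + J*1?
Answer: 60633/38 ≈ 1595.6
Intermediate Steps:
m(J) = J (m(J) = 0 + J = J)
A(a, c) = (6 + c)/(2*a + 2*c) (A(a, c) = (6 + c)/(a + (a + 2*c)) = (6 + c)/(2*a + 2*c))
A(-14, -5)*(-213) - 30*m(-53) = ((3 + (½)*(-5))/(-14 - 5))*(-213) - 30*(-53) = ((3 - 5/2)/(-19))*(-213) - 1*(-1590) = -1/19*½*(-213) + 1590 = -1/38*(-213) + 1590 = 213/38 + 1590 = 60633/38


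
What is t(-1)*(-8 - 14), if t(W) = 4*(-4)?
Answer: 352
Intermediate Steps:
t(W) = -16
t(-1)*(-8 - 14) = -16*(-8 - 14) = -16*(-22) = 352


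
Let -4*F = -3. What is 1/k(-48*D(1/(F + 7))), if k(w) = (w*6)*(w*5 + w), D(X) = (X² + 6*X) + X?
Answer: 923521/64817086464 ≈ 1.4248e-5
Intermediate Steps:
F = ¾ (F = -¼*(-3) = ¾ ≈ 0.75000)
D(X) = X² + 7*X
k(w) = 36*w² (k(w) = (6*w)*(5*w + w) = (6*w)*(6*w) = 36*w²)
1/k(-48*D(1/(F + 7))) = 1/(36*(-48*(7 + 1/(¾ + 7))/(¾ + 7))²) = 1/(36*(-48*(7 + 1/(31/4))/31/4)²) = 1/(36*(-192*(7 + 4/31)/31)²) = 1/(36*(-192*221/(31*31))²) = 1/(36*(-48*884/961)²) = 1/(36*(-42432/961)²) = 1/(36*(1800474624/923521)) = 1/(64817086464/923521) = 923521/64817086464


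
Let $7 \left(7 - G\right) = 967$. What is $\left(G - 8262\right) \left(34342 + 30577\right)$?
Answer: $- \frac{3814121088}{7} \approx -5.4487 \cdot 10^{8}$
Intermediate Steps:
$G = - \frac{918}{7}$ ($G = 7 - \frac{967}{7} = - \frac{918}{7} \approx -131.14$)
$\left(G - 8262\right) \left(34342 + 30577\right) = \left(- \frac{918}{7} - 8262\right) \left(34342 + 30577\right) = \left(- \frac{58752}{7}\right) 64919 = - \frac{3814121088}{7}$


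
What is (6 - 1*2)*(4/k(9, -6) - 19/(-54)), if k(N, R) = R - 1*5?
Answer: -14/297 ≈ -0.047138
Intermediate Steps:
k(N, R) = -5 + R (k(N, R) = R - 5 = -5 + R)
(6 - 1*2)*(4/k(9, -6) - 19/(-54)) = (6 - 1*2)*(4/(-5 - 6) - 19/(-54)) = (6 - 2)*(4/(-11) - 19*(-1/54)) = 4*(4*(-1/11) + 19/54) = 4*(-4/11 + 19/54) = 4*(-7/594) = -14/297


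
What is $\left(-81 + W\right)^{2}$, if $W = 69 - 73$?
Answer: $7225$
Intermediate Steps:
$W = -4$
$\left(-81 + W\right)^{2} = \left(-81 - 4\right)^{2} = \left(-85\right)^{2} = 7225$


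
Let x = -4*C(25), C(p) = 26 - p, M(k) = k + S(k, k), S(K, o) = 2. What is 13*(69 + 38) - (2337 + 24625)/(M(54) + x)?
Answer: 1745/2 ≈ 872.50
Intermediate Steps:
M(k) = 2 + k (M(k) = k + 2 = 2 + k)
x = -4 (x = -4*(26 - 1*25) = -4*(26 - 25) = -4*1 = -4)
13*(69 + 38) - (2337 + 24625)/(M(54) + x) = 13*(69 + 38) - (2337 + 24625)/((2 + 54) - 4) = 13*107 - 26962/(56 - 4) = 1391 - 26962/52 = 1391 - 1*1037/2 = 1391 - 1037/2 = 1745/2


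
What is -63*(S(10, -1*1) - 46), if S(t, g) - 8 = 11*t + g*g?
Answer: -4599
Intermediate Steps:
S(t, g) = 8 + g² + 11*t (S(t, g) = 8 + (11*t + g*g) = 8 + (11*t + g²) = 8 + (g² + 11*t) = 8 + g² + 11*t)
-63*(S(10, -1*1) - 46) = -63*((8 + (-1*1)² + 11*10) - 46) = -63*((8 + (-1)² + 110) - 46) = -63*((8 + 1 + 110) - 46) = -63*(119 - 46) = -63*73 = -4599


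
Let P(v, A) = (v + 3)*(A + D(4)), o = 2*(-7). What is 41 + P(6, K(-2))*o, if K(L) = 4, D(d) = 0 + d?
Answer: -967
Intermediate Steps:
D(d) = d
o = -14
P(v, A) = (3 + v)*(4 + A) (P(v, A) = (v + 3)*(A + 4) = (3 + v)*(4 + A))
41 + P(6, K(-2))*o = 41 + (12 + 3*4 + 4*6 + 4*6)*(-14) = 41 + (12 + 12 + 24 + 24)*(-14) = 41 + 72*(-14) = 41 - 1008 = -967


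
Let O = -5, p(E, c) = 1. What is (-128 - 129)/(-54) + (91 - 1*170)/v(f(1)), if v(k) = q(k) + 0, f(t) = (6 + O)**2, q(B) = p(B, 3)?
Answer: -4009/54 ≈ -74.241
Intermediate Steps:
q(B) = 1
f(t) = 1 (f(t) = (6 - 5)**2 = 1**2 = 1)
v(k) = 1 (v(k) = 1 + 0 = 1)
(-128 - 129)/(-54) + (91 - 1*170)/v(f(1)) = (-128 - 129)/(-54) + (91 - 1*170)/1 = -257*(-1/54) + (91 - 170)*1 = 257/54 - 79*1 = 257/54 - 79 = -4009/54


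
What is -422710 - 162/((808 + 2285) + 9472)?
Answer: -5311351312/12565 ≈ -4.2271e+5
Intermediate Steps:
-422710 - 162/((808 + 2285) + 9472) = -422710 - 162/(3093 + 9472) = -422710 - 162/12565 = -5311351312/12565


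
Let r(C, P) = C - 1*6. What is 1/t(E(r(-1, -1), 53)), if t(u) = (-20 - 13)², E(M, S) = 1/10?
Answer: 1/1089 ≈ 0.00091827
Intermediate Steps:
r(C, P) = -6 + C (r(C, P) = C - 6 = -6 + C)
E(M, S) = ⅒
t(u) = 1089 (t(u) = (-33)² = 1089)
1/t(E(r(-1, -1), 53)) = 1/1089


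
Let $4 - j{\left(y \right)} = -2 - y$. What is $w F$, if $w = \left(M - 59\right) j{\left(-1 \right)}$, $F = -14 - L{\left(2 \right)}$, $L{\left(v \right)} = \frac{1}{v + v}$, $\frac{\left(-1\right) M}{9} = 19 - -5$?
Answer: $\frac{78375}{4} \approx 19594.0$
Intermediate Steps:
$j{\left(y \right)} = 6 + y$ ($j{\left(y \right)} = 4 - \left(-2 - y\right) = 4 + \left(2 + y\right) = 6 + y$)
$M = -216$ ($M = - 9 \left(19 - -5\right) = - 9 \left(19 + 5\right) = \left(-9\right) 24 = -216$)
$L{\left(v \right)} = \frac{1}{2 v}$
$F = - \frac{57}{4}$ ($F = -14 - \frac{1}{2 \cdot 2} = -14 - \frac{1}{2} \cdot \frac{1}{2} = -14 - \frac{1}{4} = - \frac{57}{4} \approx -14.25$)
$w = -1375$ ($w = \left(-216 - 59\right) \left(6 - 1\right) = \left(-275\right) 5 = -1375$)
$w F = \left(-1375\right) \left(- \frac{57}{4}\right) = \frac{78375}{4}$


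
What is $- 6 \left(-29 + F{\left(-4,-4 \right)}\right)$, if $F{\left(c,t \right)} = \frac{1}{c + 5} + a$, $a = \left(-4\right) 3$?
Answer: $240$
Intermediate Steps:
$a = -12$
$F{\left(c,t \right)} = -12 + \frac{1}{5 + c}$ ($F{\left(c,t \right)} = \frac{1}{c + 5} - 12 = \frac{1}{5 + c} - 12 = -12 + \frac{1}{5 + c}$)
$- 6 \left(-29 + F{\left(-4,-4 \right)}\right) = - 6 \left(-29 + \frac{-59 - -48}{5 - 4}\right) = - 6 \left(-29 + \frac{-59 + 48}{1}\right) = - 6 \left(-29 + 1 \left(-11\right)\right) = - 6 \left(-29 - 11\right) = \left(-6\right) \left(-40\right) = 240$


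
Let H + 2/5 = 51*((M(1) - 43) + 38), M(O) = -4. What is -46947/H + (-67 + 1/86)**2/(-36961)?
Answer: 64091758906723/627916088132 ≈ 102.07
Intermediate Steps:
H = -2297/5 (H = -2/5 + 51*((-4 - 43) + 38) = -2/5 + 51*(-47 + 38) = -2/5 + 51*(-9) = -2/5 - 459 = -2297/5 ≈ -459.40)
-46947/H + (-67 + 1/86)**2/(-36961) = -46947/(-2297/5) + (-67 + 1/86)**2/(-36961) = -46947*(-5/2297) + (-67 + 1/86)**2*(-1/36961) = 234735/2297 + (-5761/86)**2*(-1/36961) = 234735/2297 + (33189121/7396)*(-1/36961) = 234735/2297 - 33189121/273363556 = 64091758906723/627916088132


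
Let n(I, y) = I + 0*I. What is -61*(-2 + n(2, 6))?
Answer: 0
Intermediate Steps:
n(I, y) = I (n(I, y) = I + 0 = I)
-61*(-2 + n(2, 6)) = -61*(-2 + 2) = -61*0 = 0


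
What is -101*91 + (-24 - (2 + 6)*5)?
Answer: -9255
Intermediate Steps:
-101*91 + (-24 - (2 + 6)*5) = -9191 + (-24 - 8*5) = -9191 + (-24 - 1*40) = -9191 + (-24 - 40) = -9191 - 64 = -9255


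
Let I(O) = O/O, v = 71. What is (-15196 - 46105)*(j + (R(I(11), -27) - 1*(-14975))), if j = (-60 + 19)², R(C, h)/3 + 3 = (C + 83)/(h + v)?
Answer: -11229117180/11 ≈ -1.0208e+9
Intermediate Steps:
I(O) = 1
R(C, h) = -9 + 3*(83 + C)/(71 + h) (R(C, h) = -9 + 3*((C + 83)/(h + 71)) = -9 + 3*((83 + C)/(71 + h)) = -9 + 3*(83 + C)/(71 + h))
j = 1681 (j = (-41)² = 1681)
(-15196 - 46105)*(j + (R(I(11), -27) - 1*(-14975))) = (-15196 - 46105)*(1681 + (3*(-130 + 1 - 3*(-27))/(71 - 27) - 1*(-14975))) = -61301*(1681 + (3*(-130 + 1 + 81)/44 + 14975)) = -61301*(1681 + (3*(1/44)*(-48) + 14975)) = -61301*(1681 + (-36/11 + 14975)) = -61301*(1681 + 164689/11) = -61301*183180/11 = -11229117180/11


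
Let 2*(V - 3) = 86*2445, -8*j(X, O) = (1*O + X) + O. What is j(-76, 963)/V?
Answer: -925/420552 ≈ -0.0021995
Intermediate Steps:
j(X, O) = -O/4 - X/8 (j(X, O) = -((1*O + X) + O)/8 = -((O + X) + O)/8 = -(X + 2*O)/8 = -O/4 - X/8)
V = 105138 (V = 3 + (86*2445)/2 = 3 + (½)*210270 = 3 + 105135 = 105138)
j(-76, 963)/V = (-¼*963 - ⅛*(-76))/105138 = (-963/4 + 19/2)*(1/105138) = -925/4*1/105138 = -925/420552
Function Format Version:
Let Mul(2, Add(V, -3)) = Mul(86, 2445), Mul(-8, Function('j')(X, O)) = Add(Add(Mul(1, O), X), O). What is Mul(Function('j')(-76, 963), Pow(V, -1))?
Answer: Rational(-925, 420552) ≈ -0.0021995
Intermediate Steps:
Function('j')(X, O) = Add(Mul(Rational(-1, 4), O), Mul(Rational(-1, 8), X)) (Function('j')(X, O) = Mul(Rational(-1, 8), Add(Add(Mul(1, O), X), O)) = Mul(Rational(-1, 8), Add(Add(O, X), O)) = Mul(Rational(-1, 8), Add(X, Mul(2, O))) = Add(Mul(Rational(-1, 4), O), Mul(Rational(-1, 8), X)))
V = 105138 (V = Add(3, Mul(Rational(1, 2), Mul(86, 2445))) = Add(3, Mul(Rational(1, 2), 210270)) = Add(3, 105135) = 105138)
Mul(Function('j')(-76, 963), Pow(V, -1)) = Mul(Add(Mul(Rational(-1, 4), 963), Mul(Rational(-1, 8), -76)), Pow(105138, -1)) = Mul(Add(Rational(-963, 4), Rational(19, 2)), Rational(1, 105138)) = Mul(Rational(-925, 4), Rational(1, 105138)) = Rational(-925, 420552)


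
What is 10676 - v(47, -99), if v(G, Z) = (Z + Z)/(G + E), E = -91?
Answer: 21343/2 ≈ 10672.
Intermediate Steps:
v(G, Z) = 2*Z/(-91 + G) (v(G, Z) = (Z + Z)/(G - 91) = (2*Z)/(-91 + G) = 2*Z/(-91 + G))
10676 - v(47, -99) = 10676 - 2*(-99)/(-91 + 47) = 10676 - 2*(-99)/(-44) = 10676 - 2*(-99)*(-1)/44 = 10676 - 1*9/2 = 10676 - 9/2 = 21343/2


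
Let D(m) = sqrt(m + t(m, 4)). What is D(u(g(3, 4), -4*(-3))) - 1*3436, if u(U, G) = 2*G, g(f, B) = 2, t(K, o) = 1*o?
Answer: -3436 + 2*sqrt(7) ≈ -3430.7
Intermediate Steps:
t(K, o) = o
D(m) = sqrt(4 + m) (D(m) = sqrt(m + 4) = sqrt(4 + m))
D(u(g(3, 4), -4*(-3))) - 1*3436 = sqrt(4 + 2*(-4*(-3))) - 1*3436 = sqrt(4 + 2*12) - 3436 = sqrt(4 + 24) - 3436 = sqrt(28) - 3436 = 2*sqrt(7) - 3436 = -3436 + 2*sqrt(7)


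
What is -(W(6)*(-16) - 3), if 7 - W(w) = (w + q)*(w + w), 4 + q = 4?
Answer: -1037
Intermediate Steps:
q = 0 (q = -4 + 4 = 0)
W(w) = 7 - 2*w² (W(w) = 7 - (w + 0)*(w + w) = 7 - w*2*w = 7 - 2*w²)
-(W(6)*(-16) - 3) = -((7 - 2*6²)*(-16) - 3) = -((7 - 2*36)*(-16) - 3) = -((7 - 72)*(-16) - 3) = -(-65*(-16) - 3) = -(1040 - 3) = -1*1037 = -1037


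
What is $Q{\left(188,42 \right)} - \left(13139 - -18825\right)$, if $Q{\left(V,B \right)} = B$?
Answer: $-31922$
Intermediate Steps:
$Q{\left(188,42 \right)} - \left(13139 - -18825\right) = 42 - \left(13139 - -18825\right) = 42 - \left(13139 + 18825\right) = 42 - 31964 = -31922$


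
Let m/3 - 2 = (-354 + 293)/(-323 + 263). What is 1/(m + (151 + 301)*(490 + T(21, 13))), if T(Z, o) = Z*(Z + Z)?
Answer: 20/12403061 ≈ 1.6125e-6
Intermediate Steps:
T(Z, o) = 2*Z² (T(Z, o) = Z*(2*Z) = 2*Z²)
m = 181/20 (m = 6 + 3*((-354 + 293)/(-323 + 263)) = 6 + 3*(-61/(-60)) = 6 + 3*(-61*(-1/60)) = 6 + 3*(61/60) = 6 + 61/20 = 181/20 ≈ 9.0500)
1/(m + (151 + 301)*(490 + T(21, 13))) = 1/(181/20 + (151 + 301)*(490 + 2*21²)) = 1/(181/20 + 452*(490 + 2*441)) = 1/(181/20 + 452*(490 + 882)) = 1/(181/20 + 452*1372) = 1/(181/20 + 620144) = 1/(12403061/20) = 20/12403061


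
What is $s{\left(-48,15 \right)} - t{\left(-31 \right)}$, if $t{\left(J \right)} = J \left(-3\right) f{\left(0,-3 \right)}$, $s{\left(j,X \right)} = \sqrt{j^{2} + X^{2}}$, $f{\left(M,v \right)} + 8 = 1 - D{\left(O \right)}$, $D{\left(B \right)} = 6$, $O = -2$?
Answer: $1209 + 3 \sqrt{281} \approx 1259.3$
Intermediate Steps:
$f{\left(M,v \right)} = -13$ ($f{\left(M,v \right)} = -8 + \left(1 - 6\right) = -8 - 5 = -13$)
$s{\left(j,X \right)} = \sqrt{X^{2} + j^{2}}$
$t{\left(J \right)} = 39 J$ ($t{\left(J \right)} = J \left(-3\right) \left(-13\right) = - 3 J \left(-13\right) = 39 J$)
$s{\left(-48,15 \right)} - t{\left(-31 \right)} = \sqrt{15^{2} + \left(-48\right)^{2}} - 39 \left(-31\right) = \sqrt{225 + 2304} - -1209 = \sqrt{2529} + 1209 = 3 \sqrt{281} + 1209 = 1209 + 3 \sqrt{281}$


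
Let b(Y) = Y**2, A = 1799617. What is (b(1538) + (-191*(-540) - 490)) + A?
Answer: 4267711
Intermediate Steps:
(b(1538) + (-191*(-540) - 490)) + A = (1538**2 + (-191*(-540) - 490)) + 1799617 = (2365444 + (103140 - 490)) + 1799617 = (2365444 + 102650) + 1799617 = 2468094 + 1799617 = 4267711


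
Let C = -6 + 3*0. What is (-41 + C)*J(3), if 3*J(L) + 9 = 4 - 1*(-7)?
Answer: -94/3 ≈ -31.333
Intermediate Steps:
J(L) = 2/3 (J(L) = -3 + (4 - 1*(-7))/3 = -3 + (4 + 7)/3 = -3 + (1/3)*11 = -3 + 11/3 = 2/3)
C = -6 (C = -6 + 0 = -6)
(-41 + C)*J(3) = (-41 - 6)*(2/3) = -47*2/3 = -94/3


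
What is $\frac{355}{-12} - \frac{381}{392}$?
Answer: $- \frac{35933}{1176} \approx -30.555$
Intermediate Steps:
$\frac{355}{-12} - \frac{381}{392} = 355 \left(- \frac{1}{12}\right) - \frac{381}{392} = - \frac{355}{12} - \frac{381}{392} = - \frac{35933}{1176}$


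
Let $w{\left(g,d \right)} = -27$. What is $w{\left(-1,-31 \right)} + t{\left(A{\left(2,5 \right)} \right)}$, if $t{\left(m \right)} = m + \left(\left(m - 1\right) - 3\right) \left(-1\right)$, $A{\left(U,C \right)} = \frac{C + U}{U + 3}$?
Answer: $-23$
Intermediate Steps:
$A{\left(U,C \right)} = \frac{C + U}{3 + U}$
$t{\left(m \right)} = 4$ ($t{\left(m \right)} = m + \left(\left(-1 + m\right) - 3\right) \left(-1\right) = m + \left(-4 + m\right) \left(-1\right) = m - \left(-4 + m\right) = 4$)
$w{\left(-1,-31 \right)} + t{\left(A{\left(2,5 \right)} \right)} = -27 + 4 = -23$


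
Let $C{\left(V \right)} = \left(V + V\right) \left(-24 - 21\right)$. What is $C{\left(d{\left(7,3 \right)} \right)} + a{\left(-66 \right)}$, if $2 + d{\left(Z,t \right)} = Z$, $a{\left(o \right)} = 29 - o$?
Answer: $-355$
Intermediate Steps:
$d{\left(Z,t \right)} = -2 + Z$
$C{\left(V \right)} = - 90 V$ ($C{\left(V \right)} = 2 V \left(-45\right) = - 90 V$)
$C{\left(d{\left(7,3 \right)} \right)} + a{\left(-66 \right)} = - 90 \left(-2 + 7\right) + \left(29 - -66\right) = \left(-90\right) 5 + \left(29 + 66\right) = -450 + 95 = -355$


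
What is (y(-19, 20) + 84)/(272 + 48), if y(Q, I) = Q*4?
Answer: 1/40 ≈ 0.025000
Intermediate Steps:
y(Q, I) = 4*Q
(y(-19, 20) + 84)/(272 + 48) = (4*(-19) + 84)/(272 + 48) = (-76 + 84)/320 = 8*(1/320) = 1/40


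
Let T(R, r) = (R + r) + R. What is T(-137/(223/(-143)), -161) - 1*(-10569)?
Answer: 2360166/223 ≈ 10584.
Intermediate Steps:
T(R, r) = r + 2*R
T(-137/(223/(-143)), -161) - 1*(-10569) = (-161 + 2*(-137/(223/(-143)))) - 1*(-10569) = (-161 + 2*(-137/(223*(-1/143)))) + 10569 = (-161 + 2*(-137/(-223/143))) + 10569 = (-161 + 2*(-137*(-143/223))) + 10569 = (-161 + 2*(19591/223)) + 10569 = (-161 + 39182/223) + 10569 = 3279/223 + 10569 = 2360166/223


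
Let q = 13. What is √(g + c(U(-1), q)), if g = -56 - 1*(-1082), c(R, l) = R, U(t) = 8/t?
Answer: √1018 ≈ 31.906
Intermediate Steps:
g = 1026 (g = -56 + 1082 = 1026)
√(g + c(U(-1), q)) = √(1026 + 8/(-1)) = √(1026 + 8*(-1)) = √(1026 - 8) = √1018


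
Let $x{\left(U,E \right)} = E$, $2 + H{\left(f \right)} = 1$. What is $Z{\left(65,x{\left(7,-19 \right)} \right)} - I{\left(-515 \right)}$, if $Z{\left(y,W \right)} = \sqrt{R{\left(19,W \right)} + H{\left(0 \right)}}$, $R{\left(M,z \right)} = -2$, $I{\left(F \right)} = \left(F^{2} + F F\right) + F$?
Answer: $-529935 + i \sqrt{3} \approx -5.2994 \cdot 10^{5} + 1.732 i$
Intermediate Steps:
$I{\left(F \right)} = F + 2 F^{2}$ ($I{\left(F \right)} = \left(F^{2} + F^{2}\right) + F = 2 F^{2} + F = F + 2 F^{2}$)
$H{\left(f \right)} = -1$ ($H{\left(f \right)} = -2 + 1 = -1$)
$Z{\left(y,W \right)} = i \sqrt{3}$ ($Z{\left(y,W \right)} = \sqrt{-2 - 1} = \sqrt{-3} = i \sqrt{3}$)
$Z{\left(65,x{\left(7,-19 \right)} \right)} - I{\left(-515 \right)} = i \sqrt{3} - - 515 \left(1 + 2 \left(-515\right)\right) = i \sqrt{3} - - 515 \left(1 - 1030\right) = i \sqrt{3} - \left(-515\right) \left(-1029\right) = i \sqrt{3} - 529935 = -529935 + i \sqrt{3}$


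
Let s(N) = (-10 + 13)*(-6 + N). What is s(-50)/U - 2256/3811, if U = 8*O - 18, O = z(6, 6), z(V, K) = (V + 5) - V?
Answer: -344940/41921 ≈ -8.2283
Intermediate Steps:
s(N) = -18 + 3*N (s(N) = 3*(-6 + N) = -18 + 3*N)
z(V, K) = 5 (z(V, K) = (5 + V) - V = 5)
O = 5
U = 22 (U = 8*5 - 18 = 40 - 18 = 22)
s(-50)/U - 2256/3811 = (-18 + 3*(-50))/22 - 2256/3811 = (-18 - 150)*(1/22) - 2256*1/3811 = -168*1/22 - 2256/3811 = -84/11 - 2256/3811 = -344940/41921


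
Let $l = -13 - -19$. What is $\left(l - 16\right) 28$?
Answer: $-280$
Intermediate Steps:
$l = 6$ ($l = -13 + 19 = 6$)
$\left(l - 16\right) 28 = \left(6 - 16\right) 28 = \left(-10\right) 28 = -280$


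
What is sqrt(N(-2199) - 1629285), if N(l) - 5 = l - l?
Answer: 4*I*sqrt(101830) ≈ 1276.4*I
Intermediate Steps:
N(l) = 5 (N(l) = 5 + (l - l) = 5 + 0 = 5)
sqrt(N(-2199) - 1629285) = sqrt(5 - 1629285) = sqrt(-1629280) = 4*I*sqrt(101830)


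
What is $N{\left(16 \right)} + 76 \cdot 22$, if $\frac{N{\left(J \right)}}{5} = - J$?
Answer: $1592$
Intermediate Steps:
$N{\left(J \right)} = - 5 J$ ($N{\left(J \right)} = 5 \left(- J\right) = - 5 J$)
$N{\left(16 \right)} + 76 \cdot 22 = \left(-5\right) 16 + 76 \cdot 22 = -80 + 1672 = 1592$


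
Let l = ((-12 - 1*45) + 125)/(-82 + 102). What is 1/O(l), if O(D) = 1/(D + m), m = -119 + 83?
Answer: -163/5 ≈ -32.600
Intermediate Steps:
m = -36
l = 17/5 (l = ((-12 - 45) + 125)/20 = (-57 + 125)*(1/20) = 68*(1/20) = 17/5 ≈ 3.4000)
O(D) = 1/(-36 + D) (O(D) = 1/(D - 36) = 1/(-36 + D))
1/O(l) = 1/(1/(-36 + 17/5)) = 1/(1/(-163/5)) = 1/(-5/163) = -163/5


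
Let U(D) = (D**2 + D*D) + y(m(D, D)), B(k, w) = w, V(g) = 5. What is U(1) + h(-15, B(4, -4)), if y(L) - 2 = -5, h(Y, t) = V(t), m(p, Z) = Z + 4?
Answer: 4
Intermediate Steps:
m(p, Z) = 4 + Z
h(Y, t) = 5
y(L) = -3 (y(L) = 2 - 5 = -3)
U(D) = -3 + 2*D**2 (U(D) = (D**2 + D*D) - 3 = (D**2 + D**2) - 3 = 2*D**2 - 3 = -3 + 2*D**2)
U(1) + h(-15, B(4, -4)) = (-3 + 2*1**2) + 5 = (-3 + 2*1) + 5 = (-3 + 2) + 5 = -1 + 5 = 4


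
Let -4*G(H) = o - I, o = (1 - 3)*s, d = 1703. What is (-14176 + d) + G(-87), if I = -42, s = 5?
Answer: -12481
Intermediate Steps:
o = -10 (o = (1 - 3)*5 = -2*5 = -10)
G(H) = -8 (G(H) = -(-10 - 1*(-42))/4 = -(-10 + 42)/4 = -¼*32 = -8)
(-14176 + d) + G(-87) = (-14176 + 1703) - 8 = -12473 - 8 = -12481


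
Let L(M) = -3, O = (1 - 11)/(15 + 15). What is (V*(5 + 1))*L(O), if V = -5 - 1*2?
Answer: 126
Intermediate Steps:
V = -7 (V = -5 - 2 = -7)
O = -1/3 (O = -10/30 = -10*1/30 = -1/3 ≈ -0.33333)
(V*(5 + 1))*L(O) = -7*(5 + 1)*(-3) = -7*6*(-3) = -42*(-3) = 126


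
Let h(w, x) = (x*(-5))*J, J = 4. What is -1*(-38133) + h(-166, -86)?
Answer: 39853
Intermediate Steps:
h(w, x) = -20*x (h(w, x) = (x*(-5))*4 = -5*x*4 = -20*x)
-1*(-38133) + h(-166, -86) = -1*(-38133) - 20*(-86) = 38133 + 1720 = 39853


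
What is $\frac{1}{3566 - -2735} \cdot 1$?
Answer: $\frac{1}{6301} \approx 0.00015871$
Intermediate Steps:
$\frac{1}{3566 - -2735} \cdot 1 = \frac{1}{3566 + 2735} \cdot 1 = \frac{1}{6301} \cdot 1 = \frac{1}{6301}$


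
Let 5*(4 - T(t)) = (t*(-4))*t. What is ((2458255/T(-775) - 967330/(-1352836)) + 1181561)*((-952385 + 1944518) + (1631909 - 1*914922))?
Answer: 41022585411758253260440/20313847167 ≈ 2.0194e+12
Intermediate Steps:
T(t) = 4 + 4*t**2/5 (T(t) = 4 - t*(-4)*t/5 = 4 - (-4*t)*t/5 = 4 - (-4)*t**2/5 = 4 + 4*t**2/5)
((2458255/T(-775) - 967330/(-1352836)) + 1181561)*((-952385 + 1944518) + (1631909 - 1*914922)) = ((2458255/(4 + (4/5)*(-775)**2) - 967330/(-1352836)) + 1181561)*((-952385 + 1944518) + (1631909 - 1*914922)) = ((2458255/(4 + (4/5)*600625) - 967330*(-1/1352836)) + 1181561)*(992133 + (1631909 - 914922)) = ((2458255/(4 + 480500) + 483665/676418) + 1181561)*(992133 + 716987) = ((2458255/480504 + 483665/676418) + 1181561)*1709120 = (947605448875/162510777336 + 1181561)*1709120 = (192017344185350371/162510777336)*1709120 = 41022585411758253260440/20313847167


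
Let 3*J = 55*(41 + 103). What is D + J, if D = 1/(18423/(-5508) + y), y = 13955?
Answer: 22541410932/8538413 ≈ 2640.0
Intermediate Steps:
J = 2640 (J = (55*(41 + 103))/3 = (55*144)/3 = (⅓)*7920 = 2640)
D = 612/8538413 (D = 1/(18423/(-5508) + 13955) = 1/(18423*(-1/5508) + 13955) = 1/(-2047/612 + 13955) = 1/(8538413/612) = 612/8538413 ≈ 7.1676e-5)
D + J = 612/8538413 + 2640 = 22541410932/8538413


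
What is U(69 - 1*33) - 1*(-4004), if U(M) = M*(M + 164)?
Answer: 11204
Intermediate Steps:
U(M) = M*(164 + M)
U(69 - 1*33) - 1*(-4004) = (69 - 1*33)*(164 + (69 - 1*33)) - 1*(-4004) = (69 - 33)*(164 + (69 - 33)) + 4004 = 36*(164 + 36) + 4004 = 36*200 + 4004 = 7200 + 4004 = 11204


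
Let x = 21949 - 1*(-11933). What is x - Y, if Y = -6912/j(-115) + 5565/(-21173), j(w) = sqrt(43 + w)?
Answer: 717389151/21173 - 576*I*sqrt(2) ≈ 33882.0 - 814.59*I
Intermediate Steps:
Y = -5565/21173 + 576*I*sqrt(2) (Y = -6912/sqrt(43 - 115) + 5565/(-21173) = -6912*(-I*sqrt(2)/12) + 5565*(-1/21173) = -6912*(-I*sqrt(2)/12) - 5565/21173 = -(-576)*I*sqrt(2) - 5565/21173 = 576*I*sqrt(2) - 5565/21173 = -5565/21173 + 576*I*sqrt(2) ≈ -0.26283 + 814.59*I)
x = 33882 (x = 21949 + 11933 = 33882)
x - Y = 33882 - (-5565/21173 + 576*I*sqrt(2)) = 33882 + (5565/21173 - 576*I*sqrt(2)) = 717389151/21173 - 576*I*sqrt(2)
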